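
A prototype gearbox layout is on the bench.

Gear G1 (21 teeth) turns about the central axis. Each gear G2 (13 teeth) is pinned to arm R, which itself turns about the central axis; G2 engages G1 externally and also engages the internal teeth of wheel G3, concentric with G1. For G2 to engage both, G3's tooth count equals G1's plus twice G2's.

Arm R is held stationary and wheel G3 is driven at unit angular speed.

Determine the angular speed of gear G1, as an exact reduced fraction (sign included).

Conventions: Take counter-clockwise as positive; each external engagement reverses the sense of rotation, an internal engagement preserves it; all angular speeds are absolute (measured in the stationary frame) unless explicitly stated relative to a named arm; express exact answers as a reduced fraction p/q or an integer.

planetary set (21T centre, 13T on arm, 47T internal) — Willis relation
ring teeth: 21 + 2·13 = 47
21(ω_sun−ω_arm) = −47(ω_ring−ω_arm),  ω_arm = 0, ω_ring = 1
ω_sun = 0 − (47/21)(1−0) = -47/21
exact speed ratio = -47/21

-47/21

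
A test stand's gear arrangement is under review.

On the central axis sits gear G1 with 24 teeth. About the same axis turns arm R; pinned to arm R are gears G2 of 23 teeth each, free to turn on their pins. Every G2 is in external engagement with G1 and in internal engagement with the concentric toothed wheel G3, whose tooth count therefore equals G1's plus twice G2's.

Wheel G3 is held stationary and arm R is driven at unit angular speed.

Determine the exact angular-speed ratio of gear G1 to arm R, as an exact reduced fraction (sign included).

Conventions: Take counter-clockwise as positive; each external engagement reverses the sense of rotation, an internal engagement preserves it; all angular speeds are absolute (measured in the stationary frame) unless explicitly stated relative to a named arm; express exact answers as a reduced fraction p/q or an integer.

class = planetary set [G3 = 24+2·23 = 70; Willis about the carrier]
ring teeth: 24 + 2·23 = 70
24(ω_sun−ω_arm) = −70(ω_ring−ω_arm),  ω_ring = 0, ω_arm = 1
ω_sun = 1 − (70/24)(0−1) = 47/12
ω_out/ω_in = 47/12

47/12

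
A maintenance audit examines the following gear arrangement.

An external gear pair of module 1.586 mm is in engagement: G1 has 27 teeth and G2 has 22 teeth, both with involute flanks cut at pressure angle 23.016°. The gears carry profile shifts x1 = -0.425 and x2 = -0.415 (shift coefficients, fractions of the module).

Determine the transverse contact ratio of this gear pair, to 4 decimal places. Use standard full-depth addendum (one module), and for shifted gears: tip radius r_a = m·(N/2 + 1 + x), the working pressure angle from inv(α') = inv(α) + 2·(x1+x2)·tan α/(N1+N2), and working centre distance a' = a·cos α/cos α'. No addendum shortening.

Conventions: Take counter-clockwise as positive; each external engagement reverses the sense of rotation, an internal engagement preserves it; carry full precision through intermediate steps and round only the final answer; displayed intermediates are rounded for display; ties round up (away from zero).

single-mesh involute tooth geometry (27T engaging 22T at module 1.586)
base radii: r_b1 = 19.706592, r_b2 = 16.057223
tip radii: r_a1 = 22.322950, r_a2 = 18.373810
inv(α') = inv(23.016°) + 2·(-0.425-0.415)·tan α/(27+22) = 0.00853472  ⇒  α' = 16.69384°
a' = a·cos α / cos α' = 38.8570·cos 23.016°/cos 16.69384° = 37.337464
action lengths: √(r_a1²−r_b1²) = 10.486387, √(r_a2²−r_b2²) = 8.930984
base pitch p_b = π·m·cos α = 4.585932
CR = (10.486387 + 8.930984 − 37.337464·sin 16.69384°)/4.585932 = 1.895340
contact ratio ≈ 1.8953

1.8953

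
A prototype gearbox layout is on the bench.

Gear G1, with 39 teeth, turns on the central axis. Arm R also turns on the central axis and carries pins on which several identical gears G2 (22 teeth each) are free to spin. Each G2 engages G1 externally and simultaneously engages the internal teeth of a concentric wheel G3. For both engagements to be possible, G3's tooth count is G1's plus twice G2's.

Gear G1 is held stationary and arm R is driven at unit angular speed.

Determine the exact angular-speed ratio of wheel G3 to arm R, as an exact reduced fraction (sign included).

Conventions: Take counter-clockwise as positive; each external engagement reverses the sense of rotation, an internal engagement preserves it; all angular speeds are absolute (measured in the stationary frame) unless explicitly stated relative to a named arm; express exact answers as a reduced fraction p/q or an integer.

122/83

class = planetary set [G3 = 39+2·22 = 83; Willis about the carrier]
ring teeth: 39 + 2·22 = 83
39(ω_sun−ω_arm) = −83(ω_ring−ω_arm),  ω_sun = 0, ω_arm = 1
ω_ring = 1 − (39/83)(0−1) = 122/83
ω_out/ω_in = 122/83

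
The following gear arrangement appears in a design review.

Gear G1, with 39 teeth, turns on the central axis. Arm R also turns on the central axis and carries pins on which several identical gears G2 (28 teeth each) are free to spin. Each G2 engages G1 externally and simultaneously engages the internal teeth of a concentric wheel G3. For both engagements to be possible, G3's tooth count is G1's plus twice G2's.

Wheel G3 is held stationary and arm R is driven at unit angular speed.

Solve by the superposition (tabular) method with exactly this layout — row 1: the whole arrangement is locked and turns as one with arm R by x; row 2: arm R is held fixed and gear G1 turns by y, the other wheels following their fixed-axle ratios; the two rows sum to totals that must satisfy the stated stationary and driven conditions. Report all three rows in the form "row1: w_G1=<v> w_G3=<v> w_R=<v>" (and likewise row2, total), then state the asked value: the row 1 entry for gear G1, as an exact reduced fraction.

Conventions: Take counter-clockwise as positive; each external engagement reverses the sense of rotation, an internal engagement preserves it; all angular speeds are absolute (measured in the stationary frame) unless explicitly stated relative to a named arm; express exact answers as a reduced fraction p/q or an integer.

row1: w_G1=1 w_G3=1 w_R=1
row2: w_G1=95/39 w_G3=-1 w_R=0
total: w_G1=134/39 w_G3=0 w_R=1
asked value: 1

recognized (axles ride arm R): planetary set, 39/28/95 teeth
row 1 (train locked, turned with arm): all members turn x
superposition row 2 [arm held]: sun y, ring −(39/95)·y, arm 0
boundary: total ω_ring = x − (39/95)·y = 0 and total ω_arm = x = 1  ⇒  y = 95/39, x = 1
row 2 ring = −(39/95)·95/39 = -1
totals (row 1 + row 2): sun 1 + 95/39 = 134/39, ring 1 + (-1) = 0, arm 1 + 0 = 1
asked cell (row1, sun) = 1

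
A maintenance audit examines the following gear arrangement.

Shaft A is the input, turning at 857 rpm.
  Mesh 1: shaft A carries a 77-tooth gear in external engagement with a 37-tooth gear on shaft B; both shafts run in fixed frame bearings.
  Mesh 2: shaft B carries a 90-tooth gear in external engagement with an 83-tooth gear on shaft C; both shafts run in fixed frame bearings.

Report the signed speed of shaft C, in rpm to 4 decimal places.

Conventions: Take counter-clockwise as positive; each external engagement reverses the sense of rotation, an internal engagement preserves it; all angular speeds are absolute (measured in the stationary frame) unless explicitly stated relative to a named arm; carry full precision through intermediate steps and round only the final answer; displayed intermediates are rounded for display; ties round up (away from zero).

+1933.9010 rpm

recognized (3 fixed axles, 2 meshes): fixed-axis compound train
mesh 1 [77T→37T]: ω = 857.0000×77/37 = 1783.4865 rpm, sense flips to −
mesh 2 [90T→83T]: ω = 1783.4865×90/83 = 1933.9010 rpm, sense flips to +
signed output speed = +1933.9010 rpm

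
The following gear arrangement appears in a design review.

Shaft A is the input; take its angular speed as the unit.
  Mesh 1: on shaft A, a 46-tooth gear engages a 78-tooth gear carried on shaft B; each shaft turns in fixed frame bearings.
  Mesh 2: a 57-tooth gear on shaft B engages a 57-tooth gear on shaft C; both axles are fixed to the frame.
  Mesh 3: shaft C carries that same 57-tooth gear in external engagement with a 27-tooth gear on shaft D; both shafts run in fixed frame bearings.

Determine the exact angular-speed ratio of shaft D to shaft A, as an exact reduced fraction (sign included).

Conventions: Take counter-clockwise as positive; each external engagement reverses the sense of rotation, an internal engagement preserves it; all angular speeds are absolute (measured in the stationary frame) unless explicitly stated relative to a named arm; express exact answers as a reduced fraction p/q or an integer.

-437/351

class = fixed-axis compound train [3 meshes; 3 ratios multiply, 3 sense flips]
mesh 1 [46T→78T]: running ratio 23/39, sense −
mesh 2 [57T→57T]: running ratio 23/39, sense +
mesh 3 [57T→27T]: running ratio 437/351, sense −
ω_out/ω_in = -437/351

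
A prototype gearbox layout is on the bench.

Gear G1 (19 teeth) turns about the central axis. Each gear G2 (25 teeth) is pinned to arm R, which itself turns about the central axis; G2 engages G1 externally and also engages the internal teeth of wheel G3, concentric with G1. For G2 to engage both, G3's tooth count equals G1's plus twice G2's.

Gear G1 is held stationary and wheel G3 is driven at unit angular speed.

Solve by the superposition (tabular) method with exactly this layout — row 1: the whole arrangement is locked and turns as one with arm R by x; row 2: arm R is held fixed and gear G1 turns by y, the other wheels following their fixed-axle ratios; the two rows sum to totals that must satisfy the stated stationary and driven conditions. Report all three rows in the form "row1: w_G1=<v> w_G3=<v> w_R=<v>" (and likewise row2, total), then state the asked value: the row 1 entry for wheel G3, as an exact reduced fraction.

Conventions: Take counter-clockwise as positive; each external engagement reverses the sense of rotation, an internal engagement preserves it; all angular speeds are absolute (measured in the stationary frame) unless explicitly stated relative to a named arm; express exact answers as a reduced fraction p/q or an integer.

class = planetary set [G3 = 19+2·25 = 69; Willis about the carrier]
row 1 — lock + rotate with arm: ω_sun = ω_ring = ω_arm = x
superposition row 2 [arm held]: sun y, ring −(19/69)·y, arm 0
boundary: total ω_sun = x + y = 0 and total ω_ring = x − (19/69)·y = 1  ⇒  y = -69/88, x = 69/88
row 2 ring = −(19/69)·(-69/88) = 19/88
totals (row 1 + row 2): sun 69/88 + (-69/88) = 0, ring 69/88 + 19/88 = 1, arm 69/88 + 0 = 69/88
asked cell (row1, ring) = 69/88

row1: w_G1=69/88 w_G3=69/88 w_R=69/88
row2: w_G1=-69/88 w_G3=19/88 w_R=0
total: w_G1=0 w_G3=1 w_R=69/88
asked value: 69/88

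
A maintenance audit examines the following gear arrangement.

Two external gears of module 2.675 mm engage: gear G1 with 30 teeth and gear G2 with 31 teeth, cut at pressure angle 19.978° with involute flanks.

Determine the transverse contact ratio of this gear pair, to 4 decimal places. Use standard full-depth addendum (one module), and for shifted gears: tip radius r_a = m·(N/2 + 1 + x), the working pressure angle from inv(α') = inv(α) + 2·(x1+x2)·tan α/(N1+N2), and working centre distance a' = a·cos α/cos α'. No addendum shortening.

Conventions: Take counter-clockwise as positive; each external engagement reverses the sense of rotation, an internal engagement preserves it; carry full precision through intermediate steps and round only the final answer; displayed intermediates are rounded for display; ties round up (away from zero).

class = single-mesh tooth geometry [involute pair 30T × 31T, m = 2.675]
base radii: r_b1 = 37.710433, r_b2 = 38.967448
tip radii: r_a1 = 42.800000, r_a2 = 44.137500
no profile shift: α' = α, a' = a
action lengths: √(r_a1²−r_b1²) = 20.242609, √(r_a2²−r_b2²) = 20.728168
base pitch p_b = π·m·cos α = 7.898055
CR = (20.242609 + 20.728168 − 81.587500·sin 19.97800°)/7.898055 = 1.658085
contact ratio ≈ 1.6581

1.6581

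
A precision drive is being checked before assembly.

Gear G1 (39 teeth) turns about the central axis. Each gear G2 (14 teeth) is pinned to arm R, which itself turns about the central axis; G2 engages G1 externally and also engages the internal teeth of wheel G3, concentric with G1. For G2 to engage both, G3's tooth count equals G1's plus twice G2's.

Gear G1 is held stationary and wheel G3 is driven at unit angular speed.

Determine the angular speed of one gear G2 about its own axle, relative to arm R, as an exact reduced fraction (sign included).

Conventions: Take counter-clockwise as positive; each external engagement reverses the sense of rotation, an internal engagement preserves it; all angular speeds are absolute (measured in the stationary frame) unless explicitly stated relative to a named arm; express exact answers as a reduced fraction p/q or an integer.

recognized (axles ride arm R): planetary set, 39/14/67 teeth
ring teeth: 39 + 2·14 = 67
39(ω_sun−ω_arm) = −67(ω_ring−ω_arm),  ω_sun = 0, ω_ring = 1
39(0−ω_arm) = −67(1−ω_arm)  ⇒  106·ω_arm = 67  ⇒  ω_arm = 67/106
sun–planet mesh: 39·(0−67/106) = −14·(ω_p−ω_arm)  ⇒  ω_p−ω_arm = 2613/1484
exact speed ratio = 2613/1484

2613/1484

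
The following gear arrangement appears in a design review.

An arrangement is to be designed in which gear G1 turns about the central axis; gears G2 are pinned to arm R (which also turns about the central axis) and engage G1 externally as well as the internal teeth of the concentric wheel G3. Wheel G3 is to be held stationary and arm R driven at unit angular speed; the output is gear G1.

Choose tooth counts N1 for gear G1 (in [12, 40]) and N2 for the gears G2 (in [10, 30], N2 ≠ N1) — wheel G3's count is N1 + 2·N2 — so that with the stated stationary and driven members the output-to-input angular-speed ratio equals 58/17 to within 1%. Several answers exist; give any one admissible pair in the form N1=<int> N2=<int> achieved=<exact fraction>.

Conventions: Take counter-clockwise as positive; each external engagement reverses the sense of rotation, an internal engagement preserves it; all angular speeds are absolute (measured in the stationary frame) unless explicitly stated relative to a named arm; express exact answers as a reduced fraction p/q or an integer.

class = planetary set [ratio 58/17 wanted; Willis about the carrier]
Willis with ω_ring = 0: ω_sun/ω_arm = (N1+N3)/N1; set equal to 58/17  ⇒  N3/N1 = 58/17 − 1 = 41/17
N3 = N1 + 2·N2  ⇒  N2/N1 = (N3/N1 − 1)/2 = (41/17 − 1)/2 = 12/17
smallest multiple with N1 ≥ 12 and N2 ≥ 10: k = 1  ⇒  N1 = 1·17 = 17, N2 = 1·12 = 12 (N1 ≤ 40, N2 ≤ 30, N2 ≠ N1 ✓), N3 = 17 + 2·12 = 41
check: (N1+N3)/N1 with N1 = 17, N3 = 41 gives 58/17; |achieved − target| = 0 ≤ 29/850 ✓

N1=17 N2=12 achieved=58/17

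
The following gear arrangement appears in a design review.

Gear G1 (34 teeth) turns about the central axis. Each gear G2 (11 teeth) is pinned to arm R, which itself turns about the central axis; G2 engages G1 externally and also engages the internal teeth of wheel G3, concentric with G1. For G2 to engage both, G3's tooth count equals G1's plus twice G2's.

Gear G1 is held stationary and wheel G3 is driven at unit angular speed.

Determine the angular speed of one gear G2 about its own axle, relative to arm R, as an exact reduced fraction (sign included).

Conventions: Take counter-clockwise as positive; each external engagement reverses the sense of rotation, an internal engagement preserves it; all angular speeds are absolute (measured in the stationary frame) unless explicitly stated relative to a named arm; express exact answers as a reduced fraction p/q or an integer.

952/495

topology: planetary set — G1 34T / G2 11T / G3 56T, arm = carrier (Willis)
ring teeth: 34 + 2·11 = 56
34(ω_sun−ω_arm) = −56(ω_ring−ω_arm),  ω_sun = 0, ω_ring = 1
34(0−ω_arm) = −56(1−ω_arm)  ⇒  90·ω_arm = 56  ⇒  ω_arm = 28/45
sun–planet mesh: 34·(0−28/45) = −11·(ω_p−ω_arm)  ⇒  ω_p−ω_arm = 952/495
exact speed ratio = 952/495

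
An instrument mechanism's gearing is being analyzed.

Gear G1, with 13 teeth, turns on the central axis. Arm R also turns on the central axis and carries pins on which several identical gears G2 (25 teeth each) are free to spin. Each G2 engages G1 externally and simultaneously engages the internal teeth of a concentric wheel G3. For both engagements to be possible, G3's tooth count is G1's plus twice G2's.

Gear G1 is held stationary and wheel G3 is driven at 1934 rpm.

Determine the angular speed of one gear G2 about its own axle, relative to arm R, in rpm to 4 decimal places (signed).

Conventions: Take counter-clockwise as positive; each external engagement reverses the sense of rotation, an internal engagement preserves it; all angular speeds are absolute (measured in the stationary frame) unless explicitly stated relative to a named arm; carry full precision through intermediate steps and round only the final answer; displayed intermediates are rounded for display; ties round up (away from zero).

+833.6558 rpm

planetary set (13T centre, 25T on arm, 63T internal) — Willis relation
normalise by the input: solve with ω_ring = 1, then scale by 1934 rpm
ring teeth: 13 + 2·25 = 63
13(ω_sun−ω_arm) = −63(ω_ring−ω_arm),  ω_sun = 0, ω_ring = 1
13(0−ω_arm) = −63(1−ω_arm)  ⇒  76·ω_arm = 63  ⇒  ω_arm = 63/76
sun–planet mesh: 13·(0−63/76) = −25·(ω_p−ω_arm)  ⇒  ω_p−ω_arm = 819/1900
scale: ω_p−ω_arm = 819/1900 × 1934 rpm = +833.6558 rpm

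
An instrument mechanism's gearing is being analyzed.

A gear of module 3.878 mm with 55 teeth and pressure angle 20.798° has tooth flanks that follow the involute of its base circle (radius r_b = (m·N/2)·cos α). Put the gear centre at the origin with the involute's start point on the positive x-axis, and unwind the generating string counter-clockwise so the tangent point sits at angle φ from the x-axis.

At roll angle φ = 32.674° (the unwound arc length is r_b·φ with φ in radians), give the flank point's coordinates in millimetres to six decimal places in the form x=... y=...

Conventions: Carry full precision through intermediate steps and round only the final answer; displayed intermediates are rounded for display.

recognized (one wheel, involute flank): single-mesh tooth geometry, m = 3.878, N = 55
pitch radius r_p = m·N/2 = 3.878·55/2 = 106.645000
base radius r_b = r_p·cos α = 106.645000·cos 20.798° = 99.695806
roll angle φ = 32.674° = 0.57026888 rad
x = r_b·(cos φ + φ·sin φ) = 114.612322
y = r_b·(sin φ − φ·cos φ) = 5.964923

x=114.612322 y=5.964923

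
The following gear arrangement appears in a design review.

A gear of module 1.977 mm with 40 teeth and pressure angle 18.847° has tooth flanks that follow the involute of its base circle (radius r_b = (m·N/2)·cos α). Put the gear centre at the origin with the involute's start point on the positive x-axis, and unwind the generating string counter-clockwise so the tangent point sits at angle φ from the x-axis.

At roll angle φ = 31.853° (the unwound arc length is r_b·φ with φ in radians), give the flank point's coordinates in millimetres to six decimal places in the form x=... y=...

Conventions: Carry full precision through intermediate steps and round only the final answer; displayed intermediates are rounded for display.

recognized (one wheel, involute flank): single-mesh tooth geometry, m = 1.977, N = 40
pitch radius r_p = m·N/2 = 1.977·40/2 = 39.540000
base radius r_b = r_p·cos α = 39.540000·cos 18.847° = 37.420047
roll angle φ = 31.853° = 0.55593973 rad
x = r_b·(cos φ + φ·sin φ) = 42.763535
y = r_b·(sin φ − φ·cos φ) = 2.077704

x=42.763535 y=2.077704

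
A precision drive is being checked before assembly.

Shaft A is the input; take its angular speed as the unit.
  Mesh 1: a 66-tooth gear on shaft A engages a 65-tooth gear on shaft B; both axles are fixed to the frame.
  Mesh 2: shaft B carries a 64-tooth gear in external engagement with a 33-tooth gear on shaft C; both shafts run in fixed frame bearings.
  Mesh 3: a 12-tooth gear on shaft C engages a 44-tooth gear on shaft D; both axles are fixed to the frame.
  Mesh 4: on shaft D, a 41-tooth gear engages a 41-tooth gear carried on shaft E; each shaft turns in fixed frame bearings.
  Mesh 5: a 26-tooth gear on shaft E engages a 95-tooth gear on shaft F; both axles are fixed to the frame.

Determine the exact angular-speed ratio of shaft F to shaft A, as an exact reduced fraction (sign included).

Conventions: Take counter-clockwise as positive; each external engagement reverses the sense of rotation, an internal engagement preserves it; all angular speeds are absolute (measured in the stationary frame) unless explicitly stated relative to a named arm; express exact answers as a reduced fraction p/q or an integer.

class = fixed-axis compound train [5 meshes; 5 ratios multiply, 5 sense flips]
mesh 1 [66T→65T]: running ratio 66/65, sense −
mesh 2 [64T→33T]: running ratio 128/65, sense +
mesh 3 [12T→44T]: running ratio 384/715, sense −
mesh 4 [41T→41T]: running ratio 384/715, sense +
mesh 5 [26T→95T]: running ratio 768/5225, sense −
ω_out/ω_in = -768/5225

-768/5225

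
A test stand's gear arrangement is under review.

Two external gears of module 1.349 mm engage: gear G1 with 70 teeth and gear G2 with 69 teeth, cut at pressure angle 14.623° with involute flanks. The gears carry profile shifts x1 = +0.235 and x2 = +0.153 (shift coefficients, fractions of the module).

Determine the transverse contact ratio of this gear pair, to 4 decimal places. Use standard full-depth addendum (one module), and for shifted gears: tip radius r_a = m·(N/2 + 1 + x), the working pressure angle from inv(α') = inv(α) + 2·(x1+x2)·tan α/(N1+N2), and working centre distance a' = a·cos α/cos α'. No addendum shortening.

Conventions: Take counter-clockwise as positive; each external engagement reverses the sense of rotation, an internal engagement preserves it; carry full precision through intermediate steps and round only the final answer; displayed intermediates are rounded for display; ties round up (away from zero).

single-mesh involute tooth geometry (70T engaging 69T at module 1.349)
base radii: r_b1 = 45.685607, r_b2 = 45.032956
tip radii: r_a1 = 48.881015, r_a2 = 48.095897
inv(α') = inv(14.623°) + 2·(+0.235+0.153)·tan α/(70+69) = 0.00714629  ⇒  α' = 15.75466°
a' = a·cos α / cos α' = 93.7555·cos 14.623°/cos 15.75466° = 94.259600
action lengths: √(r_a1²−r_b1²) = 17.383294, √(r_a2²−r_b2²) = 16.889293
base pitch p_b = π·m·cos α = 4.100731
CR = (17.383294 + 16.889293 − 94.259600·sin 15.75466°)/4.100731 = 2.116534
contact ratio ≈ 2.1165

2.1165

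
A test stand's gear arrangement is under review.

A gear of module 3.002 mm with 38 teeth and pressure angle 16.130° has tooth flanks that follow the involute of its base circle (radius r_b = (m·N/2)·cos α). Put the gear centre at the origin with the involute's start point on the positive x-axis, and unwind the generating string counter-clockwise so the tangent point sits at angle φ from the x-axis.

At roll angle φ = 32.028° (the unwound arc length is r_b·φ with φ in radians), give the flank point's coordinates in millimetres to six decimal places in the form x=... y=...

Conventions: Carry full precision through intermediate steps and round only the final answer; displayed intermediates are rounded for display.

x=62.696051 y=3.091653

class = single-mesh tooth geometry [base-circle involute, m = 3.002, 38T]
pitch radius r_p = m·N/2 = 3.002·38/2 = 57.038000
base radius r_b = r_p·cos α = 57.038000·cos 16.130° = 54.792632
roll angle φ = 32.028° = 0.55899405 rad
x = r_b·(cos φ + φ·sin φ) = 62.696051
y = r_b·(sin φ − φ·cos φ) = 3.091653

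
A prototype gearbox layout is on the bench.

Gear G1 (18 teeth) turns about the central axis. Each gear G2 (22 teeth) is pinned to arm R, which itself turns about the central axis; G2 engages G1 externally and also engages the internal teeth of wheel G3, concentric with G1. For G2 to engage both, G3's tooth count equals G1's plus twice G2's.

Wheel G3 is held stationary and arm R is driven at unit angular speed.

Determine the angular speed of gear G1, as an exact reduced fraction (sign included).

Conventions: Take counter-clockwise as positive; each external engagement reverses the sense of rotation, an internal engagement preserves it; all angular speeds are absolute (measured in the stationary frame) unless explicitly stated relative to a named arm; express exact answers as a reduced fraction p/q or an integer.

40/9

class = planetary set [G3 = 18+2·22 = 62; Willis about the carrier]
ring teeth: 18 + 2·22 = 62
18(ω_sun−ω_arm) = −62(ω_ring−ω_arm),  ω_ring = 0, ω_arm = 1
ω_sun = 1 − (62/18)(0−1) = 40/9
exact speed ratio = 40/9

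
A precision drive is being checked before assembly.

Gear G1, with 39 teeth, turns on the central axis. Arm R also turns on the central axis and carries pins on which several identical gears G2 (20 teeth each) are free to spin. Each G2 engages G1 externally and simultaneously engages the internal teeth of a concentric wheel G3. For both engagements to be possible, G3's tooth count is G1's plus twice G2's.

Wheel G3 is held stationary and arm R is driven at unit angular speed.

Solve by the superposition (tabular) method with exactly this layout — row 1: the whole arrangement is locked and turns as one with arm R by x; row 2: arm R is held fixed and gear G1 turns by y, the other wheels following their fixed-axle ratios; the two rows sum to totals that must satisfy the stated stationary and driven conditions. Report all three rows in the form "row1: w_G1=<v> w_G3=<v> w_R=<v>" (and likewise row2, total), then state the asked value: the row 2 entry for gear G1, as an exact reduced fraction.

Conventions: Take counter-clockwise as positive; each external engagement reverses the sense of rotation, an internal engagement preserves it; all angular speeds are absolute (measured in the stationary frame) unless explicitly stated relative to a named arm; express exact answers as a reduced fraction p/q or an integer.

planetary set (39T centre, 20T on arm, 79T internal) — Willis relation
row 1 (train locked, turned with arm): all members turn x
row 2: sun turns y, ring = −(39/79)·y, arm 0
boundary: total ω_ring = x − (39/79)·y = 0 and total ω_arm = x = 1  ⇒  y = 79/39, x = 1
row 2 ring = −(39/79)·79/39 = -1
totals (row 1 + row 2): sun 1 + 79/39 = 118/39, ring 1 + (-1) = 0, arm 1 + 0 = 1
asked cell (row2, sun) = 79/39

row1: w_G1=1 w_G3=1 w_R=1
row2: w_G1=79/39 w_G3=-1 w_R=0
total: w_G1=118/39 w_G3=0 w_R=1
asked value: 79/39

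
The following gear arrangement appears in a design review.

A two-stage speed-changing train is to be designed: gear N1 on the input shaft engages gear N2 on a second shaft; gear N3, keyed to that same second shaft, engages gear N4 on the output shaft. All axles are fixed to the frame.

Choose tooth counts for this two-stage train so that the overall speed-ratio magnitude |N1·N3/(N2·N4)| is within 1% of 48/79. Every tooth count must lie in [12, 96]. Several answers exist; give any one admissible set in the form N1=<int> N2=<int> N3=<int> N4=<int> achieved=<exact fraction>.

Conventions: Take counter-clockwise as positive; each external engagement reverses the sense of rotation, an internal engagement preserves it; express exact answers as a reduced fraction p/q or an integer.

N1=12 N2=79 N3=48 N4=12 achieved=48/79

class = fixed-axis compound train [2-stage, 48/79 wanted]
target = 48/79 in lowest terms: an exact hit needs N1·N3 = k·48 and N2·N4 = k·79 for one integer k, every count in [12, 96]; additionally prefer no 1:1 stage (N1 ≠ N2, N3 ≠ N4)
k = 1…11: no 1:1-free in-range split of k·48 and k·79 into factor pairs; take k = 12
k = 12: N1·N3 = 576 = 12·48, N2·N4 = 948 = 79·12
achieved = 12·48/(79·12) = 48/79; |achieved − target| = 0 ≤ 12/1975 ✓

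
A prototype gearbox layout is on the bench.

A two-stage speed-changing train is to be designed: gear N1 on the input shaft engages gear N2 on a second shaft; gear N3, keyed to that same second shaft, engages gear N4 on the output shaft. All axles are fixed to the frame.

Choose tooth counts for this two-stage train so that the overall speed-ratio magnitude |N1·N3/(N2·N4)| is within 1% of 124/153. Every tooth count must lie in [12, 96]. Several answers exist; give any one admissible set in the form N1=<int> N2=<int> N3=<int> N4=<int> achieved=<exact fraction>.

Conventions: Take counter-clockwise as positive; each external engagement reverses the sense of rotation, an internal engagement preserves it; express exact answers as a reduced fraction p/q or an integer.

class = fixed-axis compound train [2-stage, 124/153 wanted]
target = 124/153 in lowest terms: an exact hit needs N1·N3 = k·124 and N2·N4 = k·153 for one integer k, every count in [12, 96]; additionally prefer no 1:1 stage (N1 ≠ N2, N3 ≠ N4)
k = 1…2: no 1:1-free in-range split of k·124 and k·153 into factor pairs; take k = 3
k = 3: N1·N3 = 372 = 12·31, N2·N4 = 459 = 17·27
achieved = 12·31/(17·27) = 124/153; |achieved − target| = 0 ≤ 31/3825 ✓

N1=12 N2=17 N3=31 N4=27 achieved=124/153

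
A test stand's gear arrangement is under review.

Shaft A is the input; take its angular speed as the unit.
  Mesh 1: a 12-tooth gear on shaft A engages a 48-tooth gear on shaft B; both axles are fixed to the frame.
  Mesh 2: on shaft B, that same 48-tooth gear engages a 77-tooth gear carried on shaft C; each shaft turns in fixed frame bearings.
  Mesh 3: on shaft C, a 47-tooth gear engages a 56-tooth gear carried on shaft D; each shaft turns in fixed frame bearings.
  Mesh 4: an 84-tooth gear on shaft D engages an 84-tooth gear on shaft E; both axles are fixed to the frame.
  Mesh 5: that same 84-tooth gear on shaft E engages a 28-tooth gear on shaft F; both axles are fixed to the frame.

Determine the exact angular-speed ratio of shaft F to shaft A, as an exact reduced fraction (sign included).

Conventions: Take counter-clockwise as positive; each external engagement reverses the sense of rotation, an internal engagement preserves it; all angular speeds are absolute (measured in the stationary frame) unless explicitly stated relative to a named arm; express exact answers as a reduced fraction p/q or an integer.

class = fixed-axis compound train [5 meshes; 5 ratios multiply, 5 sense flips]
mesh 1 [12T→48T]: running ratio 1/4, sense −
mesh 2 [48T→77T]: running ratio 12/77, sense +
mesh 3 [47T→56T]: running ratio 141/1078, sense −
mesh 4 [84T→84T]: running ratio 141/1078, sense +
mesh 5 [84T→28T]: running ratio 423/1078, sense −
ω_out/ω_in = -423/1078

-423/1078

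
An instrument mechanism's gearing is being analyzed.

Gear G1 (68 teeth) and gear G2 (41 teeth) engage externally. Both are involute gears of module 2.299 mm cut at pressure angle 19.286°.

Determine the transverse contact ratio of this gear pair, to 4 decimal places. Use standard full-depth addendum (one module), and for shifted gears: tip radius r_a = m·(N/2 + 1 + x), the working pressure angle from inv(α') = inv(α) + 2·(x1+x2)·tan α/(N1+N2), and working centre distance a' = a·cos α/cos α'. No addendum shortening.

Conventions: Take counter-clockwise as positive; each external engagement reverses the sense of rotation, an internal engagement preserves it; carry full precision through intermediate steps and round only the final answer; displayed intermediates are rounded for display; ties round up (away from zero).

topology: single-mesh involute geometry — m = 2.299, 68T/41T pair
base radii: r_b1 = 73.779456, r_b2 = 44.484672
tip radii: r_a1 = 80.465000, r_a2 = 49.428500
no profile shift: α' = α, a' = a
action lengths: √(r_a1²−r_b1²) = 32.112430, √(r_a2²−r_b2²) = 21.547403
base pitch p_b = π·m·cos α = 6.817206
CR = (32.112430 + 21.547403 − 125.295500·sin 19.28600°)/6.817206 = 1.800850
contact ratio ≈ 1.8008

1.8008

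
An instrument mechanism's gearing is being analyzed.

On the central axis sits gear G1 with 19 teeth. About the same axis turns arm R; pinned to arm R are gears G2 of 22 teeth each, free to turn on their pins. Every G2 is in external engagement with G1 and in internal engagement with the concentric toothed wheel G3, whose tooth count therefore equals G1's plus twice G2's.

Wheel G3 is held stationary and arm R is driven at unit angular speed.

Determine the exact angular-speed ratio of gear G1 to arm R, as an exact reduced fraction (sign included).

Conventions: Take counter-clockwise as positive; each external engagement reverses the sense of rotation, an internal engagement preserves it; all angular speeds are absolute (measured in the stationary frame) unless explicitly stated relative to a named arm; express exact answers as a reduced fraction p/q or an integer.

82/19

class = planetary set [G3 = 19+2·22 = 63; Willis about the carrier]
ring teeth: 19 + 2·22 = 63
19(ω_sun−ω_arm) = −63(ω_ring−ω_arm),  ω_ring = 0, ω_arm = 1
ω_sun = 1 − (63/19)(0−1) = 82/19
ω_out/ω_in = 82/19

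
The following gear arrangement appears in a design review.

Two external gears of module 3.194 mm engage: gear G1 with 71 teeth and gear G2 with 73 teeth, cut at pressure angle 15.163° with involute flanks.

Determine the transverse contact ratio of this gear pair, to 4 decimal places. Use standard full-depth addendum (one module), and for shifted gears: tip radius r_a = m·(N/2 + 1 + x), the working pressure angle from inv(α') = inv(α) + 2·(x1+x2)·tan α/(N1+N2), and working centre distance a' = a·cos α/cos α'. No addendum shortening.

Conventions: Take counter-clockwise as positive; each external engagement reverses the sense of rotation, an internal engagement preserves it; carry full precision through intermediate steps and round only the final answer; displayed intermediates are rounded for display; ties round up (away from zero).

2.1756

class = single-mesh tooth geometry [involute pair 71T × 73T, m = 3.194]
base radii: r_b1 = 109.439500, r_b2 = 112.522303
tip radii: r_a1 = 116.581000, r_a2 = 119.775000
no profile shift: α' = α, a' = a
action lengths: √(r_a1²−r_b1²) = 40.176178, √(r_a2²−r_b2²) = 41.046095
base pitch p_b = π·m·cos α = 9.684911
CR = (40.176178 + 41.046095 − 229.968000·sin 15.16300°)/9.684911 = 2.175598
contact ratio ≈ 2.1756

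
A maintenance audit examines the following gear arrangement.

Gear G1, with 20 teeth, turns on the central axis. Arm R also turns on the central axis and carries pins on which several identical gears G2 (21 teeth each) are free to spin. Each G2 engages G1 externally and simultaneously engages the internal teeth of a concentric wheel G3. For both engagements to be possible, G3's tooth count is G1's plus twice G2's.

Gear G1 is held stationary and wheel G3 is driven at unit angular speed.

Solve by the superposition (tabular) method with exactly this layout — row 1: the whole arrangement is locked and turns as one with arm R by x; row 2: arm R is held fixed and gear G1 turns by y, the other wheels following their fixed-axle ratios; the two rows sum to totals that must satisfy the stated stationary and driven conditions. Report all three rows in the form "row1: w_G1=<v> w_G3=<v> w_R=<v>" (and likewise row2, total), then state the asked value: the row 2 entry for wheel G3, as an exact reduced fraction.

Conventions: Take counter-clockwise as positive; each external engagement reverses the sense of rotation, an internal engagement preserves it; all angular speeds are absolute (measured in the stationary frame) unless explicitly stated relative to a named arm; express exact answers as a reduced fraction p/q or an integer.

recognized (axles ride arm R): planetary set, 20/21/62 teeth
row 1 — lock + rotate with arm: ω_sun = ω_ring = ω_arm = x
superposition row 2 [arm held]: sun y, ring −(20/62)·y, arm 0
boundary: total ω_sun = x + y = 0 and total ω_ring = x − (20/62)·y = 1  ⇒  y = -31/41, x = 31/41
row 2 ring = −(20/62)·(-31/41) = 10/41
totals (row 1 + row 2): sun 31/41 + (-31/41) = 0, ring 31/41 + 10/41 = 1, arm 31/41 + 0 = 31/41
asked cell (row2, ring) = 10/41

row1: w_G1=31/41 w_G3=31/41 w_R=31/41
row2: w_G1=-31/41 w_G3=10/41 w_R=0
total: w_G1=0 w_G3=1 w_R=31/41
asked value: 10/41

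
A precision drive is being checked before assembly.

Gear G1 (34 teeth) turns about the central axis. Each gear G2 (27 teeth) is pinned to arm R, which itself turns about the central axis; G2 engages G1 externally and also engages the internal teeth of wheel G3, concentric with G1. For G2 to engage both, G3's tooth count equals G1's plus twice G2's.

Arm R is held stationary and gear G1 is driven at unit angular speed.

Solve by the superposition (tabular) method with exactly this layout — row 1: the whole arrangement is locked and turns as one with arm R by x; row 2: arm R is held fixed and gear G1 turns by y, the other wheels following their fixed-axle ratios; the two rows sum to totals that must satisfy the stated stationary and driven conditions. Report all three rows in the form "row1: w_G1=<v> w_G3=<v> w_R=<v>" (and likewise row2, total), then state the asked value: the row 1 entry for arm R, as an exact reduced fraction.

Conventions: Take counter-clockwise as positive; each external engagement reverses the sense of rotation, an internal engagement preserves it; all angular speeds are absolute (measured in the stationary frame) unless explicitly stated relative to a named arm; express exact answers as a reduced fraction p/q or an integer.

topology: planetary set — G1 34T / G2 27T / G3 88T, arm = carrier (Willis)
row 1 — lock + rotate with arm: ω_sun = ω_ring = ω_arm = x
row 2: sun turns y, ring = −(34/88)·y, arm 0
boundary: total ω_arm = x = 0 and total ω_sun = x + y = 1  ⇒  y = 1, x = 0
row 2 ring = −(34/88)·1 = -17/44
totals (row 1 + row 2): sun 0 + 1 = 1, ring 0 + (-17/44) = -17/44, arm 0 + 0 = 0
asked cell (row1, arm) = 0

row1: w_G1=0 w_G3=0 w_R=0
row2: w_G1=1 w_G3=-17/44 w_R=0
total: w_G1=1 w_G3=-17/44 w_R=0
asked value: 0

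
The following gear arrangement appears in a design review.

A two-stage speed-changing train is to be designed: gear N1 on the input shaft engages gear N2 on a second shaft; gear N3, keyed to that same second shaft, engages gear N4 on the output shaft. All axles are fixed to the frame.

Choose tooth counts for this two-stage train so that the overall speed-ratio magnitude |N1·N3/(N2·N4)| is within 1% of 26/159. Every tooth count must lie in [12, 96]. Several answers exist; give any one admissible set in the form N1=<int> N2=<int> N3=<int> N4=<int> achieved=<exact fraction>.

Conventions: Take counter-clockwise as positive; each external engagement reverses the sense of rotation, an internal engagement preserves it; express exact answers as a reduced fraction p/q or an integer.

N1=12 N2=18 N3=13 N4=53 achieved=26/159

class = fixed-axis compound train [2-stage, 26/159 wanted]
target = 26/159 in lowest terms: an exact hit needs N1·N3 = k·26 and N2·N4 = k·159 for one integer k, every count in [12, 96]; additionally prefer no 1:1 stage (N1 ≠ N2, N3 ≠ N4)
k = 1…5: no 1:1-free in-range split of k·26 and k·159 into factor pairs; take k = 6
k = 6: N1·N3 = 156 = 12·13, N2·N4 = 954 = 18·53
achieved = 12·13/(18·53) = 26/159; |achieved − target| = 0 ≤ 13/7950 ✓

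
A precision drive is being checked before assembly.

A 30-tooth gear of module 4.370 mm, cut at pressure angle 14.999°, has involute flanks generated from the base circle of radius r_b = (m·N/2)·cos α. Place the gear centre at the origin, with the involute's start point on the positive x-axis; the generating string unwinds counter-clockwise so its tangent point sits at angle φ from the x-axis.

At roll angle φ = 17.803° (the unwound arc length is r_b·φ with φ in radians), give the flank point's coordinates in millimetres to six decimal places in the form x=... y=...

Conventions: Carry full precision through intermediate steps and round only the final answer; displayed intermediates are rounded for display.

x=66.299890 y=0.627061

single-mesh involute tooth geometry (30T wheel at module 4.370)
pitch radius r_p = m·N/2 = 4.370·30/2 = 65.550000
base radius r_b = r_p·cos α = 65.550000·cos 14.999° = 63.316734
roll angle φ = 17.803° = 0.31072097 rad
x = r_b·(cos φ + φ·sin φ) = 66.299890
y = r_b·(sin φ − φ·cos φ) = 0.627061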